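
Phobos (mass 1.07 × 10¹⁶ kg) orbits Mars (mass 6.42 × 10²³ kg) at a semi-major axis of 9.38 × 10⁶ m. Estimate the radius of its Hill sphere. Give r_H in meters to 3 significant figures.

r_H ≈ a (m/3M)^(1/3)
    = (9.38 × 10⁶) × (1.07 × 10¹⁶ / (3 × 6.42 × 10²³))^(1/3)
    = 1.66 × 10⁴ m

1.66 × 10⁴ m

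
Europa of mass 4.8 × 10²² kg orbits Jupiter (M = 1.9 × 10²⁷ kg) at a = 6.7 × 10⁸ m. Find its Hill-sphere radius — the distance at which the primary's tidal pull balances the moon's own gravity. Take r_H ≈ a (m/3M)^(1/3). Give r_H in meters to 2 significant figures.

r_H ≈ a (m/3M)^(1/3)
    = (6.7 × 10⁸) × (4.8 × 10²² / (3 × 1.9 × 10²⁷))^(1/3)
    = 1.4 × 10⁷ m

1.4 × 10⁷ m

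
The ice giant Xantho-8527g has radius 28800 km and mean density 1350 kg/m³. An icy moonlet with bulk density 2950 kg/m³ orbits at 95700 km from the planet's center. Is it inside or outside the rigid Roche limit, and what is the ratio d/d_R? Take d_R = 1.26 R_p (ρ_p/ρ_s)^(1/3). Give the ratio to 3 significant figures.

d_R = 1.26 × (28800 km) × (1350/2950)^(1/3) = 27960 km
d/d_R = (95700) / (27960) = 3.42
Since d/d_R > 1, the body is outside the Roche limit.

outside; d/d_R ≈ 3.42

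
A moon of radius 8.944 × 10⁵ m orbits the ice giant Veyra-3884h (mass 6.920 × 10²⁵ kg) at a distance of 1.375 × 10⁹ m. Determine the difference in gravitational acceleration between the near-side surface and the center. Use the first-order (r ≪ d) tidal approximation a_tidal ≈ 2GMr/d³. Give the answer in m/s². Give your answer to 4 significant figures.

Δa = 2GMr/d³
   = 2 × (6.674 × 10⁻¹¹) × (6.920 × 10²⁵) × (8.944 × 10⁵) / (1.375 × 10⁹)³
   = 3.178 × 10⁻⁶ m/s²

3.178 × 10⁻⁶ m/s²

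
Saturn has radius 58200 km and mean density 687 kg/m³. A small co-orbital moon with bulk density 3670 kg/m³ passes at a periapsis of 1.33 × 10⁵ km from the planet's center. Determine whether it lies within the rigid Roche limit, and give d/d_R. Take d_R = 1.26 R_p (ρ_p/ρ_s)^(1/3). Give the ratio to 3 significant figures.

outside; d/d_R ≈ 3.17

d_R = 1.26 × (58200 km) × (687/3670)^(1/3) = 41950 km
d/d_R = (1.33 × 10⁵) / (41950) = 3.17
Since d/d_R > 1, the body is outside the Roche limit.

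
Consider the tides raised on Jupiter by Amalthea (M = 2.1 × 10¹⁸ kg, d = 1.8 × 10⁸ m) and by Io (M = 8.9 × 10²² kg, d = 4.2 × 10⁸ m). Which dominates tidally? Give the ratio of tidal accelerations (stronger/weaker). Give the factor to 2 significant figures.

Io, by a factor of ≈ 3300

Compare M/d³ for the two perturbers:
Amalthea: (2.1 × 10¹⁸) / (1.8 × 10⁸)³ = 3.601 × 10⁻⁷
Io: (8.9 × 10²²) / (4.2 × 10⁸)³ = 1.201 × 10⁻³
Ratio (larger/smaller) = 3300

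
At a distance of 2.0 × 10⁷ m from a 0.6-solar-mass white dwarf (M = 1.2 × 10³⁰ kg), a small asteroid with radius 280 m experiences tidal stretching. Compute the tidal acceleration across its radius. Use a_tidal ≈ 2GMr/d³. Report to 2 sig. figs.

5.6 m/s²

Δa = 2GMr/d³
   = 2 × (6.674 × 10⁻¹¹) × (1.2 × 10³⁰) × (280) / (2.0 × 10⁷)³
   = 5.6 m/s²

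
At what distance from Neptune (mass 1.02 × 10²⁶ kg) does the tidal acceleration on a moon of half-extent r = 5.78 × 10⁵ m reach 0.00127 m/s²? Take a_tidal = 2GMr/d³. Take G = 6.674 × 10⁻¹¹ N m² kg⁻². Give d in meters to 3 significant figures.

2GMr/d³ = a_tidal  ⇒  d = (2GMr / a_tidal)^(1/3)
d = (2 × 6.674×10⁻¹¹ × (1.02 × 10²⁶) × (5.78 × 10⁵) / (0.00127))^(1/3)
  = 1.84 × 10⁸ m

1.84 × 10⁸ m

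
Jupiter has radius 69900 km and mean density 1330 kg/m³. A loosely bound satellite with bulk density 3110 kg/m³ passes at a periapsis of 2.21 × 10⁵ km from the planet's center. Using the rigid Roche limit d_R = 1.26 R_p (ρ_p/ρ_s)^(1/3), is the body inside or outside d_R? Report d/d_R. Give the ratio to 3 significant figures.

d_R = 1.26 × (69900 km) × (1330/3110)^(1/3) = 66360 km
d/d_R = (2.21 × 10⁵) / (66360) = 3.33
Since d/d_R > 1, the body is outside the Roche limit.

outside; d/d_R ≈ 3.33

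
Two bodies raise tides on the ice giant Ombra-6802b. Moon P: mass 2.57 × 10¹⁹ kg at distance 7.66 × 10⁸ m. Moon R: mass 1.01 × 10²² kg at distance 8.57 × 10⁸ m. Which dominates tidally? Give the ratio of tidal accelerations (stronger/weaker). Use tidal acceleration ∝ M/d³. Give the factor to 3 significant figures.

Moon R, by a factor of ≈ 281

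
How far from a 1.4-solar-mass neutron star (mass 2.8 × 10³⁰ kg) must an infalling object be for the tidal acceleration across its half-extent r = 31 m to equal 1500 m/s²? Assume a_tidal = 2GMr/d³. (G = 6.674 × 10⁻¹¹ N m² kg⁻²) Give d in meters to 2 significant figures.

2.0 × 10⁶ m

2GMr/d³ = a_tidal  ⇒  d = (2GMr / a_tidal)^(1/3)
d = (2 × 6.674×10⁻¹¹ × (2.8 × 10³⁰) × (31) / (1500))^(1/3)
  = 2.0 × 10⁶ m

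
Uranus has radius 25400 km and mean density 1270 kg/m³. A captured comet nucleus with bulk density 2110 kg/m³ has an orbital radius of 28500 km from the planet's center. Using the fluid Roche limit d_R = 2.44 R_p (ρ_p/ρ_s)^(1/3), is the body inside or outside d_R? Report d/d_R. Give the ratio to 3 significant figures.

inside; d/d_R ≈ 0.545

d_R = 2.44 × (25400 km) × (1270/2110)^(1/3) = 52330 km
d/d_R = (28500) / (52330) = 0.545
Since d/d_R < 1, the body is inside the Roche limit.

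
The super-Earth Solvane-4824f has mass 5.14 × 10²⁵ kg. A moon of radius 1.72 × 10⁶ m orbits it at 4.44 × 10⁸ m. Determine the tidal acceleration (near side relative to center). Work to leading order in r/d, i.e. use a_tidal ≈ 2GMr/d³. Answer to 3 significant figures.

1.35 × 10⁻⁴ m/s²

Δg = 2GMr/d³
   = 2 × (6.674 × 10⁻¹¹) × (5.14 × 10²⁵) × (1.72 × 10⁶) / (4.44 × 10⁸)³
   = 1.35 × 10⁻⁴ m/s²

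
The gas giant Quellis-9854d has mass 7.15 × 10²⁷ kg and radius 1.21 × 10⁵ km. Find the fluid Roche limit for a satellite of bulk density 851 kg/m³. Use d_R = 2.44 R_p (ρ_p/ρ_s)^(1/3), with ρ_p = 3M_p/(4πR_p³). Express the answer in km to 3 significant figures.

ρ_p = 3M_p/(4πR_p³) = 3 × (7.15 × 10²⁷) / (4π × (1.21 × 10⁸ m)³) = 964 kg/m³
d_R = 2.44 × 1.21 × 10⁵ km × (964/851)^(1/3)
    = 3.08 × 10⁵ km

3.08 × 10⁵ km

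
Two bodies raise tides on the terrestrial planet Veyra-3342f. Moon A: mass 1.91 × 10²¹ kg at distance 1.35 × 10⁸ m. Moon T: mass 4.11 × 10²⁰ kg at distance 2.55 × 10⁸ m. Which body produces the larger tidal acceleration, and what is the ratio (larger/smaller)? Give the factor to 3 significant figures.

Moon A, by a factor of ≈ 31.3

Tidal acceleration ∝ M/d³, so compare M/d³ for each.
Moon A: (1.91 × 10²¹) / (1.35 × 10⁸)³ = 7.763 × 10⁻⁴
Moon T: (4.11 × 10²⁰) / (2.55 × 10⁸)³ = 2.479 × 10⁻⁵
Ratio (larger/smaller) = 31.3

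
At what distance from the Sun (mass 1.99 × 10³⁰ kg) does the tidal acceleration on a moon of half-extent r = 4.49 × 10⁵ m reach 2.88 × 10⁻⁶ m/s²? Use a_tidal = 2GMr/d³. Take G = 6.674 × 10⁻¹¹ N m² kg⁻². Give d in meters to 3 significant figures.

2GMr/d³ = a_tidal  ⇒  d = (2GMr / a_tidal)^(1/3)
d = (2 × 6.674×10⁻¹¹ × (1.99 × 10³⁰) × (4.49 × 10⁵) / (2.88 × 10⁻⁶))^(1/3)
  = 3.46 × 10¹⁰ m

3.46 × 10¹⁰ m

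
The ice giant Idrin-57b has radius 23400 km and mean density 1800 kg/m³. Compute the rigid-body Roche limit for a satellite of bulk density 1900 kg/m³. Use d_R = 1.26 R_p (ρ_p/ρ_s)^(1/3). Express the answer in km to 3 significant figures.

d_R = 1.26 × 23400 km × (1800/1900)^(1/3)
    = 29000 km

29000 km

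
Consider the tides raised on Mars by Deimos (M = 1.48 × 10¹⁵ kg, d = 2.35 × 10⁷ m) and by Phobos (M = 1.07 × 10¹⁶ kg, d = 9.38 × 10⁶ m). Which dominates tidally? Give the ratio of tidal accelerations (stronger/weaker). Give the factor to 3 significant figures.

Phobos, by a factor of ≈ 114

Tidal stretch scales as M/d³; compute that for each body.
Deimos: (1.48 × 10¹⁵) / (2.35 × 10⁷)³ = 1.140 × 10⁻⁷
Phobos: (1.07 × 10¹⁶) / (9.38 × 10⁶)³ = 1.297 × 10⁻⁵
Ratio (larger/smaller) = 114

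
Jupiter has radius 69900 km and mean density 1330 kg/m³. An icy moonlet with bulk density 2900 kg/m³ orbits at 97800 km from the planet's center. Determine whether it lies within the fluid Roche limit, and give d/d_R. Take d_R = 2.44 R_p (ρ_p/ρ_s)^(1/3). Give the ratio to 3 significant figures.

d_R = 2.44 × (69900 km) × (1330/2900)^(1/3) = 1.315 × 10⁵ km
d/d_R = (97800) / (1.315 × 10⁵) = 0.744
Since d/d_R < 1, the body is inside the Roche limit.

inside; d/d_R ≈ 0.744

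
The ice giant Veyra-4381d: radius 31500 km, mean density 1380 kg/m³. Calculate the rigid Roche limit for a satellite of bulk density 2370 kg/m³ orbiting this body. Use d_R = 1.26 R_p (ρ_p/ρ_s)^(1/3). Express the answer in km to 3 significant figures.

33100 km

d_R = 1.26 × 31500 km × (1380/2370)^(1/3)
    = 33100 km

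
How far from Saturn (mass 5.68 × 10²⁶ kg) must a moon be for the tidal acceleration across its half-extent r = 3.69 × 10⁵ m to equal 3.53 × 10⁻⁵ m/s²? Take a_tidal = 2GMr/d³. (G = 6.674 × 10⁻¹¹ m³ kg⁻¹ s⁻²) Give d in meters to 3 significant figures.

9.25 × 10⁸ m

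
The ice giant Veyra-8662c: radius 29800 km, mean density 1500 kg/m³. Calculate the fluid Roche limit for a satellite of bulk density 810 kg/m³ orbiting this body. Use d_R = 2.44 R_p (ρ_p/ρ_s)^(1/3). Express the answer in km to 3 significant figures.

d_R = 2.44 × 29800 km × (1500/810)^(1/3)
    = 89300 km

89300 km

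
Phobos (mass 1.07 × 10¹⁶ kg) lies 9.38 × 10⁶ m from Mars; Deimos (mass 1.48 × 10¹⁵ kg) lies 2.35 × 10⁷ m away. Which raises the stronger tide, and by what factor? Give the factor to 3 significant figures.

Phobos, by a factor of ≈ 114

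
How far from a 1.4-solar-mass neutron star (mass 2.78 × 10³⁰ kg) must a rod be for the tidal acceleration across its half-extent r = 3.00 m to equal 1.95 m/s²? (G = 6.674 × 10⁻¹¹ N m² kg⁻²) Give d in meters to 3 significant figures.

8.30 × 10⁶ m

2GMr/d³ = a_tidal  ⇒  d = (2GMr / a_tidal)^(1/3)
d = (2 × 6.674×10⁻¹¹ × (2.78 × 10³⁰) × (3.00) / (1.95))^(1/3)
  = 8.30 × 10⁶ m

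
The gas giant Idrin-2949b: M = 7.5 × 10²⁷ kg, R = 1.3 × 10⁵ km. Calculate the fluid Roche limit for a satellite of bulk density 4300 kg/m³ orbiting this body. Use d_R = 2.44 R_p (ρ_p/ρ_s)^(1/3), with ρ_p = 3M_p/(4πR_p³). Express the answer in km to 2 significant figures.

ρ_p = 3M_p/(4πR_p³) = 3 × (7.5 × 10²⁷) / (4π × (1.3 × 10⁸ m)³) = 810 kg/m³
d_R = 2.44 × 1.3 × 10⁵ km × (810/4300)^(1/3)
    = 1.8 × 10⁵ km

1.8 × 10⁵ km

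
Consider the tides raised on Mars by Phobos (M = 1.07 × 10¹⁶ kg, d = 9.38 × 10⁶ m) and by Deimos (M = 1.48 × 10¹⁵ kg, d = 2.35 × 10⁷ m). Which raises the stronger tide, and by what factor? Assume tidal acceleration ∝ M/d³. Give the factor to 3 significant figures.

Phobos, by a factor of ≈ 114

Tidal stretch scales as M/d³; compute that for each body.
Phobos: (1.07 × 10¹⁶) / (9.38 × 10⁶)³ = 1.297 × 10⁻⁵
Deimos: (1.48 × 10¹⁵) / (2.35 × 10⁷)³ = 1.140 × 10⁻⁷
Ratio (larger/smaller) = 114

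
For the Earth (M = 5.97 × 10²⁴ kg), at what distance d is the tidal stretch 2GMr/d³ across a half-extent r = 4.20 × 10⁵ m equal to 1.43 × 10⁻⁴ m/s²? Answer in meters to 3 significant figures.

2GMr/d³ = a_tidal  ⇒  d = (2GMr / a_tidal)^(1/3)
d = (2 × 6.674×10⁻¹¹ × (5.97 × 10²⁴) × (4.20 × 10⁵) / (1.43 × 10⁻⁴))^(1/3)
  = 1.33 × 10⁸ m

1.33 × 10⁸ m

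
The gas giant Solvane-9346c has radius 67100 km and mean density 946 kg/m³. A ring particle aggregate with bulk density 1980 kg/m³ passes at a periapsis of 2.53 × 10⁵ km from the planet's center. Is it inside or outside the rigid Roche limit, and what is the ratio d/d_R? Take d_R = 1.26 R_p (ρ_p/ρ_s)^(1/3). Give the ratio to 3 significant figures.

d_R = 1.26 × (67100 km) × (946/1980)^(1/3) = 66090 km
d/d_R = (2.53 × 10⁵) / (66090) = 3.83
Since d/d_R > 1, the body is outside the Roche limit.

outside; d/d_R ≈ 3.83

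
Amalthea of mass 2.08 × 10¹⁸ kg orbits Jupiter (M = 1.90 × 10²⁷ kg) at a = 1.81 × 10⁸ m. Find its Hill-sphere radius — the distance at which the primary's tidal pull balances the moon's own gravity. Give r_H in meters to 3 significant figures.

r_H ≈ a (m/3M)^(1/3)
    = (1.81 × 10⁸) × (2.08 × 10¹⁸ / (3 × 1.90 × 10²⁷))^(1/3)
    = 1.29 × 10⁵ m

1.29 × 10⁵ m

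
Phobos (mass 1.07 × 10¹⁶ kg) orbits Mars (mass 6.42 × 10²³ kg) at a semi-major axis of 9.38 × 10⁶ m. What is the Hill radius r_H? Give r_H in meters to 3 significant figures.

r_H ≈ a (m/3M)^(1/3)
    = (9.38 × 10⁶) × (1.07 × 10¹⁶ / (3 × 6.42 × 10²³))^(1/3)
    = 1.66 × 10⁴ m

1.66 × 10⁴ m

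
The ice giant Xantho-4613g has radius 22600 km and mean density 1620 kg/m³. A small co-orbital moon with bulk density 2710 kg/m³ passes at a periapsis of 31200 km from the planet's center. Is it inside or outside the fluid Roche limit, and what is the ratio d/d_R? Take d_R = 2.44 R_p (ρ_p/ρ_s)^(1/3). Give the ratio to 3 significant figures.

d_R = 2.44 × (22600 km) × (1620/2710)^(1/3) = 46450 km
d/d_R = (31200) / (46450) = 0.672
Since d/d_R < 1, the body is inside the Roche limit.

inside; d/d_R ≈ 0.672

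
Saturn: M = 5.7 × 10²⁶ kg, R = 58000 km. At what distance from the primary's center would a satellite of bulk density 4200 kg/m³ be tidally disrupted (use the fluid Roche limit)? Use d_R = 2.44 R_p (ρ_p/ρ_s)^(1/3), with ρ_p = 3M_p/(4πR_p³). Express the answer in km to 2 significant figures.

ρ_p = 3M_p/(4πR_p³) = 3 × (5.7 × 10²⁶) / (4π × (5.8 × 10⁷ m)³) = 700 kg/m³
d_R = 2.44 × 58000 km × (700/4200)^(1/3)
    = 78000 km

78000 km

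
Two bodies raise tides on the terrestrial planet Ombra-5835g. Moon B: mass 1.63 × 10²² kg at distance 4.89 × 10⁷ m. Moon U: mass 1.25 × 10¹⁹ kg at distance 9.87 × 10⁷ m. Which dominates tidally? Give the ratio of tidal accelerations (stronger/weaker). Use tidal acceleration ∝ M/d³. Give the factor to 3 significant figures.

Tidal stretch scales as M/d³; compute that for each body.
Moon B: (1.63 × 10²²) / (4.89 × 10⁷)³ = 1.394 × 10⁻¹
Moon U: (1.25 × 10¹⁹) / (9.87 × 10⁷)³ = 1.300 × 10⁻⁵
Ratio (larger/smaller) = 10700

Moon B, by a factor of ≈ 10700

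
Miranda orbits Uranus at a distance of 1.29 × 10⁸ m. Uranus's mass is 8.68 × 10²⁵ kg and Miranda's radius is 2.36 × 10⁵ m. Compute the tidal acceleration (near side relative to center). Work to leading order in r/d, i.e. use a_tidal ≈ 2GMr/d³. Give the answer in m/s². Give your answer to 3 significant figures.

Δa = 2GMr/d³
   = 2 × (6.674 × 10⁻¹¹) × (8.68 × 10²⁵) × (2.36 × 10⁵) / (1.29 × 10⁸)³
   = 1.27 × 10⁻³ m/s²

1.27 × 10⁻³ m/s²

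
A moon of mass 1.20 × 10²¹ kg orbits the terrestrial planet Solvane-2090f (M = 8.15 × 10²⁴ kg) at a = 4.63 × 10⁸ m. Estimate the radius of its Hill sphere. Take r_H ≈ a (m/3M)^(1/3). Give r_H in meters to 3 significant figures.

r_H ≈ a (m/3M)^(1/3)
    = (4.63 × 10⁸) × (1.20 × 10²¹ / (3 × 8.15 × 10²⁴))^(1/3)
    = 1.70 × 10⁷ m

1.70 × 10⁷ m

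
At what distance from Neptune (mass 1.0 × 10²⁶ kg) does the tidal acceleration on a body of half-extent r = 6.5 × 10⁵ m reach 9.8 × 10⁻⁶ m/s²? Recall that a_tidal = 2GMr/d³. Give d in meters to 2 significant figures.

2GMr/d³ = a_tidal  ⇒  d = (2GMr / a_tidal)^(1/3)
d = (2 × 6.674×10⁻¹¹ × (1.0 × 10²⁶) × (6.5 × 10⁵) / (9.8 × 10⁻⁶))^(1/3)
  = 9.6 × 10⁸ m

9.6 × 10⁸ m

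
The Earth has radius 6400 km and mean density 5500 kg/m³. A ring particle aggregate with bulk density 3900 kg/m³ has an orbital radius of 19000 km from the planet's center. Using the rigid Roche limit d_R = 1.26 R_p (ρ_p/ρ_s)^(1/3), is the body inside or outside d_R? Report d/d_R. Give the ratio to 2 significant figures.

d_R = 1.26 × (6400 km) × (5500/3900)^(1/3) = 9043 km
d/d_R = (19000) / (9043) = 2.1
Since d/d_R > 1, the body is outside the Roche limit.

outside; d/d_R ≈ 2.1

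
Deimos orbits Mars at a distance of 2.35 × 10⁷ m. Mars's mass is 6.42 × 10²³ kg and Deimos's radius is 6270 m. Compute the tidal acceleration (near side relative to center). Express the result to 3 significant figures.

4.14 × 10⁻⁵ m/s²

The tidal stretch is the gradient of GM/d² times the body's extent r, hence the 1/d³ dependence.
Δg = 2GMr/d³
   = 2 × (6.674 × 10⁻¹¹) × (6.42 × 10²³) × (6270) / (2.35 × 10⁷)³
   = 4.14 × 10⁻⁵ m/s²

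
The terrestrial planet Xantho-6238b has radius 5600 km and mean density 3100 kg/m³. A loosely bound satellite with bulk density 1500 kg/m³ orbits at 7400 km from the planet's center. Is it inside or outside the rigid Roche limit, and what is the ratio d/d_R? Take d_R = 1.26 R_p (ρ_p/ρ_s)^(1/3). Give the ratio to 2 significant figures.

d_R = 1.26 × (5600 km) × (3100/1500)^(1/3) = 8988 km
d/d_R = (7400) / (8988) = 0.82
Since d/d_R < 1, the body is inside the Roche limit.

inside; d/d_R ≈ 0.82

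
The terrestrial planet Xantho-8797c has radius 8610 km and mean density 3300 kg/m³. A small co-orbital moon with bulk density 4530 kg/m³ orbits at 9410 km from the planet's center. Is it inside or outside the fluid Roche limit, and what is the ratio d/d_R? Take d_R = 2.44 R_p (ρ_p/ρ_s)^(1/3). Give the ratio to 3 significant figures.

inside; d/d_R ≈ 0.498

d_R = 2.44 × (8610 km) × (3300/4530)^(1/3) = 18900 km
d/d_R = (9410) / (18900) = 0.498
Since d/d_R < 1, the body is inside the Roche limit.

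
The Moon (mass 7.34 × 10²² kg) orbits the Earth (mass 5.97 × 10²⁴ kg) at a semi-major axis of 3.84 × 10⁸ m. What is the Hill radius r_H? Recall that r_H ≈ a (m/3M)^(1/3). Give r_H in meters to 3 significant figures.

6.15 × 10⁷ m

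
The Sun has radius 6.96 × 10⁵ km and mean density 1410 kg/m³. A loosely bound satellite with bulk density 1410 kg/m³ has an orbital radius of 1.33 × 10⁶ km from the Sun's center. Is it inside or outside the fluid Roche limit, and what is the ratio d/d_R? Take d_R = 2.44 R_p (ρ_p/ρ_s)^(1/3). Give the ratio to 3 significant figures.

inside; d/d_R ≈ 0.783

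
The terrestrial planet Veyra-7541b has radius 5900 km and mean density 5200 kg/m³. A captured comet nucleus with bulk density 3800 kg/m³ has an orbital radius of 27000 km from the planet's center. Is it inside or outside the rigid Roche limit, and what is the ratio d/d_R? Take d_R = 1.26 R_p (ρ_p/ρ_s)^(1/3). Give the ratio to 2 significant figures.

d_R = 1.26 × (5900 km) × (5200/3800)^(1/3) = 8253 km
d/d_R = (27000) / (8253) = 3.3
Since d/d_R > 1, the body is outside the Roche limit.

outside; d/d_R ≈ 3.3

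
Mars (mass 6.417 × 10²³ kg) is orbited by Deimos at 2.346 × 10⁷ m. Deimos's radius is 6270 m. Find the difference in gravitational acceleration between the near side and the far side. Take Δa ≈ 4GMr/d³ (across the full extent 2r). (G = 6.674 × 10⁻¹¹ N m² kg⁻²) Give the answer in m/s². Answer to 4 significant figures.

Δa = 4GMr/d³
   = 4 × (6.674 × 10⁻¹¹) × (6.417 × 10²³) × (6270) / (2.346 × 10⁷)³
   = 8.319 × 10⁻⁵ m/s²

8.319 × 10⁻⁵ m/s²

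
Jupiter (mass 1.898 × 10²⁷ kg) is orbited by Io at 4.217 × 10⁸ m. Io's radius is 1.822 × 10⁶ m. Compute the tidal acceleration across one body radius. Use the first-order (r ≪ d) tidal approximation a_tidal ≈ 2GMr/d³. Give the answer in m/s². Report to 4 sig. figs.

6.155 × 10⁻³ m/s²

Differencing GM/(d−r)² and GM/d² to first order in r/d gives 2GMr/d³.
Δa = 2GMr/d³
   = 2 × (6.674 × 10⁻¹¹) × (1.898 × 10²⁷) × (1.822 × 10⁶) / (4.217 × 10⁸)³
   = 6.155 × 10⁻³ m/s²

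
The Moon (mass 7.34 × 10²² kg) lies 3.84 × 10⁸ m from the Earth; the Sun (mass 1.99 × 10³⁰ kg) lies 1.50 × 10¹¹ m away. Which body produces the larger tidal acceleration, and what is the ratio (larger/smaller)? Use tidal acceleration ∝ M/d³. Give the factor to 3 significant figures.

The Moon, by a factor of ≈ 2.20

The tide-raising term goes as M/d³ (the gradient of a 1/d² field).
The Moon: (7.34 × 10²²) / (3.84 × 10⁸)³ = 1.296 × 10⁻³
The Sun: (1.99 × 10³⁰) / (1.50 × 10¹¹)³ = 5.896 × 10⁻⁴
Ratio (larger/smaller) = 2.20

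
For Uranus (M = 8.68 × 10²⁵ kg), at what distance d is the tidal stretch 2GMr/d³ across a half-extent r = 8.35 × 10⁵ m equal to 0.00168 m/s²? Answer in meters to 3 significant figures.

2GMr/d³ = a_tidal  ⇒  d = (2GMr / a_tidal)^(1/3)
d = (2 × 6.674×10⁻¹¹ × (8.68 × 10²⁵) × (8.35 × 10⁵) / (0.00168))^(1/3)
  = 1.79 × 10⁸ m

1.79 × 10⁸ m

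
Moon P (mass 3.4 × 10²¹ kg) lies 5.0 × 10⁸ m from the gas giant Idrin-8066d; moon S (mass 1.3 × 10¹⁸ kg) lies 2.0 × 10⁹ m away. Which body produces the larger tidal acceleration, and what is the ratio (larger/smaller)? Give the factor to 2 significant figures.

Moon P, by a factor of ≈ 1.7 × 10⁵

Tidal acceleration ∝ M/d³, so compare M/d³ for each.
Moon P: (3.4 × 10²¹) / (5.0 × 10⁸)³ = 2.720 × 10⁻⁵
Moon S: (1.3 × 10¹⁸) / (2.0 × 10⁹)³ = 1.625 × 10⁻¹⁰
Ratio (larger/smaller) = 1.7 × 10⁵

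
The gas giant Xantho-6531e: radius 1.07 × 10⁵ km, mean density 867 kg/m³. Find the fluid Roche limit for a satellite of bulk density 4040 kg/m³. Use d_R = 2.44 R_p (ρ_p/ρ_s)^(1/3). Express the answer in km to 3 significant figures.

d_R = 2.44 × 1.07 × 10⁵ km × (867/4040)^(1/3)
    = 1.56 × 10⁵ km

1.56 × 10⁵ km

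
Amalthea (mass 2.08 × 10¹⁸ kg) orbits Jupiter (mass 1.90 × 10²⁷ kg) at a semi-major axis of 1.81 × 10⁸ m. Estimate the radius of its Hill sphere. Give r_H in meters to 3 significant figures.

1.29 × 10⁵ m

r_H ≈ a (m/3M)^(1/3)
    = (1.81 × 10⁸) × (2.08 × 10¹⁸ / (3 × 1.90 × 10²⁷))^(1/3)
    = 1.29 × 10⁵ m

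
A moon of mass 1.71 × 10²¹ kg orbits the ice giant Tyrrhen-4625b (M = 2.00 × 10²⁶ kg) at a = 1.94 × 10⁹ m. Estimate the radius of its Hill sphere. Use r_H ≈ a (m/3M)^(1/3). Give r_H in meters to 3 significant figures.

r_H ≈ a (m/3M)^(1/3)
    = (1.94 × 10⁹) × (1.71 × 10²¹ / (3 × 2.00 × 10²⁶))^(1/3)
    = 2.75 × 10⁷ m

2.75 × 10⁷ m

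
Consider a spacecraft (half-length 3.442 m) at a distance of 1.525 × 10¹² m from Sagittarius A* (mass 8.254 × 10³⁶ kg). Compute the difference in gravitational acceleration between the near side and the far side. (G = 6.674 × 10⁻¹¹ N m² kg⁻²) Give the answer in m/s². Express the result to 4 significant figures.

The field gradient is 2GM/d³; across the full diameter 2r the difference is 4GMr/d³.
Δa = 4GMr/d³
   = 4 × (6.674 × 10⁻¹¹) × (8.254 × 10³⁶) × (3.442) / (1.525 × 10¹²)³
   = 2.139 × 10⁻⁹ m/s²

2.139 × 10⁻⁹ m/s²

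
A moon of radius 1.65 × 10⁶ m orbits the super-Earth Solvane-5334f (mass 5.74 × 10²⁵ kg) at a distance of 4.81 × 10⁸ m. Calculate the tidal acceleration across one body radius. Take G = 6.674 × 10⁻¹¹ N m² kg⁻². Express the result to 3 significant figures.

Δa = 2GMr/d³
   = 2 × (6.674 × 10⁻¹¹) × (5.74 × 10²⁵) × (1.65 × 10⁶) / (4.81 × 10⁸)³
   = 1.14 × 10⁻⁴ m/s²

1.14 × 10⁻⁴ m/s²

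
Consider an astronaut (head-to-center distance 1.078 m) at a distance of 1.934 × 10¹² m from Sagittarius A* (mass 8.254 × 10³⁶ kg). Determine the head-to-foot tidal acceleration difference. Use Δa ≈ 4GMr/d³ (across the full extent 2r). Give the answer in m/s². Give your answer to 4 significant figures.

Δa = 4GMr/d³
   = 4 × (6.674 × 10⁻¹¹) × (8.254 × 10³⁶) × (1.078) / (1.934 × 10¹²)³
   = 3.284 × 10⁻¹⁰ m/s²

3.284 × 10⁻¹⁰ m/s²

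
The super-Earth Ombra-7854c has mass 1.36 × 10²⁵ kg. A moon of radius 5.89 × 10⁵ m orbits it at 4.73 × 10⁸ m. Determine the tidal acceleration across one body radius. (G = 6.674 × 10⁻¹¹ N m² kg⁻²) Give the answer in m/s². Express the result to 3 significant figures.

a_tidal = 2GMr/d³
        = 2 × (6.674 × 10⁻¹¹) × (1.36 × 10²⁵) × (5.89 × 10⁵) / (4.73 × 10⁸)³
        = 1.01 × 10⁻⁵ m/s²

1.01 × 10⁻⁵ m/s²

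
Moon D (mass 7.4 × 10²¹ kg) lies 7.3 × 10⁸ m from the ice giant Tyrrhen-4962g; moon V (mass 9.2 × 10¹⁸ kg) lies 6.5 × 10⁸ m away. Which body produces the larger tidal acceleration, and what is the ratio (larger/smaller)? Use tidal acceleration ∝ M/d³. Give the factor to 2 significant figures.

Moon D, by a factor of ≈ 570

Tidal acceleration ∝ M/d³, so compare M/d³ for each.
Moon D: (7.4 × 10²¹) / (7.3 × 10⁸)³ = 1.902 × 10⁻⁵
Moon V: (9.2 × 10¹⁸) / (6.5 × 10⁸)³ = 3.350 × 10⁻⁸
Ratio (larger/smaller) = 570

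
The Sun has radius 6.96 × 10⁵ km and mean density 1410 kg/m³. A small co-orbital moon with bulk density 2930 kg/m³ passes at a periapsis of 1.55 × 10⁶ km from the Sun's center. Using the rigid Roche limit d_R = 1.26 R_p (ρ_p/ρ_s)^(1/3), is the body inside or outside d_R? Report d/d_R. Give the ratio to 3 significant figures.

d_R = 1.26 × (6.96 × 10⁵ km) × (1410/2930)^(1/3) = 6.872 × 10⁵ km
d/d_R = (1.55 × 10⁶) / (6.872 × 10⁵) = 2.26
Since d/d_R > 1, the body is outside the Roche limit.

outside; d/d_R ≈ 2.26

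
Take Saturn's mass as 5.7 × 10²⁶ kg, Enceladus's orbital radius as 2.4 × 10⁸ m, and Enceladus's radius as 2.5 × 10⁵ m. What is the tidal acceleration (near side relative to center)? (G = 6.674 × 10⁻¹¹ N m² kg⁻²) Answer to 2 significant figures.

Δg = 2GMr/d³
   = 2 × (6.674 × 10⁻¹¹) × (5.7 × 10²⁶) × (2.5 × 10⁵) / (2.4 × 10⁸)³
   = 1.4 × 10⁻³ m/s²

1.4 × 10⁻³ m/s²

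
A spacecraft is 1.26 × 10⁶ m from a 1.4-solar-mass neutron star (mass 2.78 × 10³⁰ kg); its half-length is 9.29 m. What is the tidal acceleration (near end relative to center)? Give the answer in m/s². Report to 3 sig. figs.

1.72 × 10³ m/s²

Since r ≪ d, expand the inverse-square field across one radius to get the leading 2GMr/d³ term.
a_tidal = 2GMr/d³
        = 2 × (6.674 × 10⁻¹¹) × (2.78 × 10³⁰) × (9.29) / (1.26 × 10⁶)³
        = 1.72 × 10³ m/s²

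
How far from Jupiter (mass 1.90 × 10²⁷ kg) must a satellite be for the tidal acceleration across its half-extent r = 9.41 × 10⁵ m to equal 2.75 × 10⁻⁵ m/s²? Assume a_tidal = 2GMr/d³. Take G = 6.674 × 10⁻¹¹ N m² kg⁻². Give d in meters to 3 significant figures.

2GMr/d³ = a_tidal  ⇒  d = (2GMr / a_tidal)^(1/3)
d = (2 × 6.674×10⁻¹¹ × (1.90 × 10²⁷) × (9.41 × 10⁵) / (2.75 × 10⁻⁵))^(1/3)
  = 2.05 × 10⁹ m

2.05 × 10⁹ m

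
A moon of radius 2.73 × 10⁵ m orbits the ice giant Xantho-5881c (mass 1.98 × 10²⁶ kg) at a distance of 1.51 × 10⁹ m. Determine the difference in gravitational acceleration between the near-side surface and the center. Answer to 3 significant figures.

Δg = 2GMr/d³
   = 2 × (6.674 × 10⁻¹¹) × (1.98 × 10²⁶) × (2.73 × 10⁵) / (1.51 × 10⁹)³
   = 2.10 × 10⁻⁶ m/s²

2.10 × 10⁻⁶ m/s²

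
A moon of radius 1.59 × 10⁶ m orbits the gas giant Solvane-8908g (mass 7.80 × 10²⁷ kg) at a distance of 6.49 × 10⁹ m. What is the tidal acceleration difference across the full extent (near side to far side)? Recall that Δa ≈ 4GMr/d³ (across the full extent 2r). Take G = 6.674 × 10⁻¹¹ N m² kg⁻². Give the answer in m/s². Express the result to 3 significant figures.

1.21 × 10⁻⁵ m/s²

Δg = 4GMr/d³
   = 4 × (6.674 × 10⁻¹¹) × (7.80 × 10²⁷) × (1.59 × 10⁶) / (6.49 × 10⁹)³
   = 1.21 × 10⁻⁵ m/s²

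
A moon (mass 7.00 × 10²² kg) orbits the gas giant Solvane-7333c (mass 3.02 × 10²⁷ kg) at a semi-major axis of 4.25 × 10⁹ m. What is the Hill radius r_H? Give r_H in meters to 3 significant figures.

8.40 × 10⁷ m

r_H ≈ a (m/3M)^(1/3)
    = (4.25 × 10⁹) × (7.00 × 10²² / (3 × 3.02 × 10²⁷))^(1/3)
    = 8.40 × 10⁷ m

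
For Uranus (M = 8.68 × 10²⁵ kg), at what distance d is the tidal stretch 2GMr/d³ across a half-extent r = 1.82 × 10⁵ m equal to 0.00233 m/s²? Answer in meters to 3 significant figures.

9.67 × 10⁷ m

2GMr/d³ = a_tidal  ⇒  d = (2GMr / a_tidal)^(1/3)
d = (2 × 6.674×10⁻¹¹ × (8.68 × 10²⁵) × (1.82 × 10⁵) / (0.00233))^(1/3)
  = 9.67 × 10⁷ m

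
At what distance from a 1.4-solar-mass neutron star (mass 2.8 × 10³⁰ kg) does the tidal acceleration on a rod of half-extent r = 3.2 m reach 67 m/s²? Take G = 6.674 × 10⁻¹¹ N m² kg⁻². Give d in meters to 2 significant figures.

2.6 × 10⁶ m

2GMr/d³ = a_tidal  ⇒  d = (2GMr / a_tidal)^(1/3)
d = (2 × 6.674×10⁻¹¹ × (2.8 × 10³⁰) × (3.2) / (67))^(1/3)
  = 2.6 × 10⁶ m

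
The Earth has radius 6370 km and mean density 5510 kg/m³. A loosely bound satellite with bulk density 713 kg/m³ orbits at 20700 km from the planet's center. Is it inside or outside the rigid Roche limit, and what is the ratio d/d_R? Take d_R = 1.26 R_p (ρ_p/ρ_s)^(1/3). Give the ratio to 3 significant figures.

d_R = 1.26 × (6370 km) × (5510/713)^(1/3) = 15870 km
d/d_R = (20700) / (15870) = 1.30
Since d/d_R > 1, the body is outside the Roche limit.

outside; d/d_R ≈ 1.30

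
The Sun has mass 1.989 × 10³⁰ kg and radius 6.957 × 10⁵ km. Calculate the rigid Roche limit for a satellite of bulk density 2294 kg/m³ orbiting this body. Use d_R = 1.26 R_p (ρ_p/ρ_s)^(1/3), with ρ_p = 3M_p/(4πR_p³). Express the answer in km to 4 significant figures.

7.453 × 10⁵ km

ρ_p = 3M_p/(4πR_p³) = 3 × (1.989 × 10³⁰) / (4π × (6.957 × 10⁸ m)³) = 1410 kg/m³
d_R = 1.26 × 6.957 × 10⁵ km × (1410/2294)^(1/3)
    = 7.453 × 10⁵ km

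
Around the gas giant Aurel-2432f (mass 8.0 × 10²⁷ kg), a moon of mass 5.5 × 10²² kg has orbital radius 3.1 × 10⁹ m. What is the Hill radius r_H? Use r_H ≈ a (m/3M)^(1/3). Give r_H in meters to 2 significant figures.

r_H ≈ a (m/3M)^(1/3)
    = (3.1 × 10⁹) × (5.5 × 10²² / (3 × 8.0 × 10²⁷))^(1/3)
    = 4.1 × 10⁷ m

4.1 × 10⁷ m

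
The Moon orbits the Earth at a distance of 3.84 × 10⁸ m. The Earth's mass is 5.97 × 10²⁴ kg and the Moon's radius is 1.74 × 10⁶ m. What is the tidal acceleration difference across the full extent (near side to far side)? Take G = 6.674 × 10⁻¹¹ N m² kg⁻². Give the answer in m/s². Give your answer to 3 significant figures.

Δg = 4GMr/d³
   = 4 × (6.674 × 10⁻¹¹) × (5.97 × 10²⁴) × (1.74 × 10⁶) / (3.84 × 10⁸)³
   = 4.90 × 10⁻⁵ m/s²

4.90 × 10⁻⁵ m/s²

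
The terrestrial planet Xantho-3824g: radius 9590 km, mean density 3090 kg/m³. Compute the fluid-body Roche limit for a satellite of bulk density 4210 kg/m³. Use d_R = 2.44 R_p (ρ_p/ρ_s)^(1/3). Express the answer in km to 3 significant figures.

d_R = 2.44 × 9590 km × (3090/4210)^(1/3)
    = 21100 km

21100 km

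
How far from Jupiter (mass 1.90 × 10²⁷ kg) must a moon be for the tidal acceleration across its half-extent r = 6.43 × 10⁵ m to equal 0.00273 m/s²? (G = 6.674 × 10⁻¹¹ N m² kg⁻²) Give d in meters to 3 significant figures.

2GMr/d³ = a_tidal  ⇒  d = (2GMr / a_tidal)^(1/3)
d = (2 × 6.674×10⁻¹¹ × (1.90 × 10²⁷) × (6.43 × 10⁵) / (0.00273))^(1/3)
  = 3.91 × 10⁸ m

3.91 × 10⁸ m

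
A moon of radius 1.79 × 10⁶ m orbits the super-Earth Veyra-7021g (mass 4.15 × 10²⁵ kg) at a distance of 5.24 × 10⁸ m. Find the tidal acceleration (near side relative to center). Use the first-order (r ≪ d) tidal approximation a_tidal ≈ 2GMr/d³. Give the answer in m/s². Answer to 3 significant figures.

6.89 × 10⁻⁵ m/s²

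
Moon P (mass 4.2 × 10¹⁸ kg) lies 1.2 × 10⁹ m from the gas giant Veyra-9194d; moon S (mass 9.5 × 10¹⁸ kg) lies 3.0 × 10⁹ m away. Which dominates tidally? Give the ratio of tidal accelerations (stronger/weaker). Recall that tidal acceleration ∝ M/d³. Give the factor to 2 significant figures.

Moon P, by a factor of ≈ 6.9

Tidal stretch scales as M/d³; compute that for each body.
Moon P: (4.2 × 10¹⁸) / (1.2 × 10⁹)³ = 2.431 × 10⁻⁹
Moon S: (9.5 × 10¹⁸) / (3.0 × 10⁹)³ = 3.519 × 10⁻¹⁰
Ratio (larger/smaller) = 6.9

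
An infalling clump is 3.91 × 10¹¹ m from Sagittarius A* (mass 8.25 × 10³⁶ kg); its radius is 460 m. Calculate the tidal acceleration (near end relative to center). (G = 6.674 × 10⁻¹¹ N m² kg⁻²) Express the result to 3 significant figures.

Δg = 2GMr/d³
   = 2 × (6.674 × 10⁻¹¹) × (8.25 × 10³⁶) × (460) / (3.91 × 10¹¹)³
   = 8.47 × 10⁻⁶ m/s²

8.47 × 10⁻⁶ m/s²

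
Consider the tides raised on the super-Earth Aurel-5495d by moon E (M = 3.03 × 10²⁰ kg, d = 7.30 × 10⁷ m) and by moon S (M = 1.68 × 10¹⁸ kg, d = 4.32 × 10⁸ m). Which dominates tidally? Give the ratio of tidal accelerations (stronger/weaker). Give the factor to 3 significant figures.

Tidal stretch scales as M/d³; compute that for each body.
Moon E: (3.03 × 10²⁰) / (7.30 × 10⁷)³ = 7.789 × 10⁻⁴
Moon S: (1.68 × 10¹⁸) / (4.32 × 10⁸)³ = 2.084 × 10⁻⁸
Ratio (larger/smaller) = 37400

Moon E, by a factor of ≈ 37400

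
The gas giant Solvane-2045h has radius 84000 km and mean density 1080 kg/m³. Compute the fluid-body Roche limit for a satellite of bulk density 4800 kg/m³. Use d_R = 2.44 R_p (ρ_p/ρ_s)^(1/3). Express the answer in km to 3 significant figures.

1.25 × 10⁵ km

d_R = 2.44 × 84000 km × (1080/4800)^(1/3)
    = 1.25 × 10⁵ km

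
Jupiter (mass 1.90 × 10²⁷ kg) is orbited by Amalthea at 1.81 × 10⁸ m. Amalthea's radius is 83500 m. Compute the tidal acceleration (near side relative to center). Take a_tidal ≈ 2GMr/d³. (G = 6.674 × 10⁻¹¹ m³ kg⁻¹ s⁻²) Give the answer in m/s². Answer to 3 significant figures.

a_tidal = 2GMr/d³
        = 2 × (6.674 × 10⁻¹¹) × (1.90 × 10²⁷) × (83500) / (1.81 × 10⁸)³
        = 3.57 × 10⁻³ m/s²

3.57 × 10⁻³ m/s²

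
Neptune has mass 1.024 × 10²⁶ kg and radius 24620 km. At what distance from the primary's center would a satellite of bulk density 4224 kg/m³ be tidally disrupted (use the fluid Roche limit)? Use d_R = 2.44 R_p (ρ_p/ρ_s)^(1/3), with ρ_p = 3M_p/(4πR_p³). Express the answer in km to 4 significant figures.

ρ_p = 3M_p/(4πR_p³) = 3 × (1.024 × 10²⁶) / (4π × (2.462 × 10⁷ m)³) = 1638 kg/m³
d_R = 2.44 × 24620 km × (1638/4224)^(1/3)
    = 43810 km

43810 km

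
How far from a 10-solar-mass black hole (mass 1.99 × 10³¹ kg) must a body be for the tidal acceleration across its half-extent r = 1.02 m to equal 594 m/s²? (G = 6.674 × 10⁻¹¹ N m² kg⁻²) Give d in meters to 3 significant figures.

2GMr/d³ = a_tidal  ⇒  d = (2GMr / a_tidal)^(1/3)
d = (2 × 6.674×10⁻¹¹ × (1.99 × 10³¹) × (1.02) / (594))^(1/3)
  = 1.66 × 10⁶ m

1.66 × 10⁶ m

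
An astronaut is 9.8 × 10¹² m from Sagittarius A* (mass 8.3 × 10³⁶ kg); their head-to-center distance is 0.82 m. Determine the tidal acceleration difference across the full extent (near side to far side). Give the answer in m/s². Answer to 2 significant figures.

1.9 × 10⁻¹² m/s²

a_tidal = 4GMr/d³
        = 4 × (6.674 × 10⁻¹¹) × (8.3 × 10³⁶) × (0.82) / (9.8 × 10¹²)³
        = 1.9 × 10⁻¹² m/s²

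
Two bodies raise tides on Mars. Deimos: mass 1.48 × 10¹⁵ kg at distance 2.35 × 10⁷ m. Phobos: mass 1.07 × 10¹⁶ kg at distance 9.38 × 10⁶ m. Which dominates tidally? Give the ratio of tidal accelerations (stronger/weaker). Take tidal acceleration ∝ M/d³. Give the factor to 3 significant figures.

Phobos, by a factor of ≈ 114

Tidal stretch scales as M/d³; compute that for each body.
Deimos: (1.48 × 10¹⁵) / (2.35 × 10⁷)³ = 1.140 × 10⁻⁷
Phobos: (1.07 × 10¹⁶) / (9.38 × 10⁶)³ = 1.297 × 10⁻⁵
Ratio (larger/smaller) = 114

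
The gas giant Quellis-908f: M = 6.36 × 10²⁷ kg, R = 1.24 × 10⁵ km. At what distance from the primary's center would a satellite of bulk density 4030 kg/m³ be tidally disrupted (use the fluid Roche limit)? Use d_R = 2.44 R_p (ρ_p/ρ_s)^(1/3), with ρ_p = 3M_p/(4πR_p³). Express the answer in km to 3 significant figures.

ρ_p = 3M_p/(4πR_p³) = 3 × (6.36 × 10²⁷) / (4π × (1.24 × 10⁸ m)³) = 796 kg/m³
d_R = 2.44 × 1.24 × 10⁵ km × (796/4030)^(1/3)
    = 1.76 × 10⁵ km

1.76 × 10⁵ km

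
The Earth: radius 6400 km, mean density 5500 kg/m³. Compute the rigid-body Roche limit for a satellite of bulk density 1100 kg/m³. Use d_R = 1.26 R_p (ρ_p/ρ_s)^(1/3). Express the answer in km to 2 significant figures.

d_R = 1.26 × 6400 km × (5500/1100)^(1/3)
    = 14000 km

14000 km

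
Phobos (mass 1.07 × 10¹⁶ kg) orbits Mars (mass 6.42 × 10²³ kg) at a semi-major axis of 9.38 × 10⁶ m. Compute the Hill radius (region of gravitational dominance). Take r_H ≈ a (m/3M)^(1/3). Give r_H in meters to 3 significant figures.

r_H ≈ a (m/3M)^(1/3)
    = (9.38 × 10⁶) × (1.07 × 10¹⁶ / (3 × 6.42 × 10²³))^(1/3)
    = 1.66 × 10⁴ m

1.66 × 10⁴ m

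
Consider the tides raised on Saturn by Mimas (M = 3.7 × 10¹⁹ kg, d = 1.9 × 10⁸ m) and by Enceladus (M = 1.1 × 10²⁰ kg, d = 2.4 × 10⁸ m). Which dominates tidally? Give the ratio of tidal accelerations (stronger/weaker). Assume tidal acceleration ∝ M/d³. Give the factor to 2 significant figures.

Tidal acceleration ∝ M/d³, so compare M/d³ for each.
Mimas: (3.7 × 10¹⁹) / (1.9 × 10⁸)³ = 5.394 × 10⁻⁶
Enceladus: (1.1 × 10²⁰) / (2.4 × 10⁸)³ = 7.957 × 10⁻⁶
Ratio (larger/smaller) = 1.5

Enceladus, by a factor of ≈ 1.5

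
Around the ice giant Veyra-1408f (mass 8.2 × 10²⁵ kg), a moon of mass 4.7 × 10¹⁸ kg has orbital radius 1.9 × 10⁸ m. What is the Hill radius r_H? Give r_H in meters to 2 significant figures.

5.1 × 10⁵ m

r_H ≈ a (m/3M)^(1/3)
    = (1.9 × 10⁸) × (4.7 × 10¹⁸ / (3 × 8.2 × 10²⁵))^(1/3)
    = 5.1 × 10⁵ m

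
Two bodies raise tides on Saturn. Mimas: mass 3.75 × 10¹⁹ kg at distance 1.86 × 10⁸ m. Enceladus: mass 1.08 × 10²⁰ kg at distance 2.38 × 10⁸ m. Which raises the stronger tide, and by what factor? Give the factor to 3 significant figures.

Tidal stretch scales as M/d³; compute that for each body.
Mimas: (3.75 × 10¹⁹) / (1.86 × 10⁸)³ = 5.828 × 10⁻⁶
Enceladus: (1.08 × 10²⁰) / (2.38 × 10⁸)³ = 8.011 × 10⁻⁶
Ratio (larger/smaller) = 1.37

Enceladus, by a factor of ≈ 1.37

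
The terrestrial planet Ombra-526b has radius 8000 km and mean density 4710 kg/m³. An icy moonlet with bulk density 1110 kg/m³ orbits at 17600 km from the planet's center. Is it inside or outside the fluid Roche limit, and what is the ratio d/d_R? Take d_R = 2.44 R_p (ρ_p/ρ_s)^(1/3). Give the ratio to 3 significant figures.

d_R = 2.44 × (8000 km) × (4710/1110)^(1/3) = 31600 km
d/d_R = (17600) / (31600) = 0.557
Since d/d_R < 1, the body is inside the Roche limit.

inside; d/d_R ≈ 0.557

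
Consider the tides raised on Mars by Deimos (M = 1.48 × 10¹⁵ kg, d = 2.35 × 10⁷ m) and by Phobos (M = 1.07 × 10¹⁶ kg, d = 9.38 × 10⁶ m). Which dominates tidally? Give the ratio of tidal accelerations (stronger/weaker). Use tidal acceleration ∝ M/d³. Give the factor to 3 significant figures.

Phobos, by a factor of ≈ 114

Tidal acceleration ∝ M/d³, so compare M/d³ for each.
Deimos: (1.48 × 10¹⁵) / (2.35 × 10⁷)³ = 1.140 × 10⁻⁷
Phobos: (1.07 × 10¹⁶) / (9.38 × 10⁶)³ = 1.297 × 10⁻⁵
Ratio (larger/smaller) = 114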